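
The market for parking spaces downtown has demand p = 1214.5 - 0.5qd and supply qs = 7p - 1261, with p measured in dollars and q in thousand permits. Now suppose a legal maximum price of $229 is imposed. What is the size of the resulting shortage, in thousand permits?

1629

Rearranging demand gives qd = 2429 - 2p. In a free market, 2429 - 2p = 7p - 1261 gives the equilibrium p* = 410, q* = 1609.
The ceiling of 229 is below the equilibrium price 410, so it binds.
At p = 229: qd = 2429 - 2·229 = 1971 and qs = 7·229 - 1261 = 342.
Shortage = qd - qs = 1971 - 342 = 1629.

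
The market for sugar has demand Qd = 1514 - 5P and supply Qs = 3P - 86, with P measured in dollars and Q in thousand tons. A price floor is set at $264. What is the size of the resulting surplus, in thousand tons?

Without the control the market clears where 1514 - 5P = 3P - 86, i.e. P* = 200 and Q* = 514.
The floor of 264 is above the equilibrium price 200, so it binds.
At P = 264: Qd = 1514 - 5·264 = 194 and Qs = 3·264 - 86 = 706.
Surplus = Qs - Qd = 706 - 194 = 512.

512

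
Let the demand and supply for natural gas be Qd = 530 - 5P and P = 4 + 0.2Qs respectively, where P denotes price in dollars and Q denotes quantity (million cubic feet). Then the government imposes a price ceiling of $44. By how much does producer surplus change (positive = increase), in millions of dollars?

Rearranging supply gives Qs = 5P - 20. Equilibrium: 530 - 5P = 5P - 20, so 550 = 10P and P* = 55, Q* = 255.
Because the ceiling (44) lies below the market-clearing price, it is binding.
At P = 44: Qd = 530 - 5·44 = 310 and Qs = 5·44 - 20 = 200.
Producer surplus without the control is ½ · (55 - 4) · 255 = 6502.5.
With the ceiling, producers sell 200 units at 44, so PS = ½ · (44 - 4) · 200 = 4000.
Change in producer surplus = 4000 - 6502.5 = -2502.5.

-2502.5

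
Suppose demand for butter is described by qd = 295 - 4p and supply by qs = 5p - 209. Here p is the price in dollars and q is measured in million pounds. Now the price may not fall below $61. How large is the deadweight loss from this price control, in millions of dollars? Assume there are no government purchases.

90

Equilibrium: 295 - 4p = 5p - 209, so 504 = 9p and p* = 56, q* = 71.
Since 61 > 56, the floor is binding.
At p = 61: qd = 295 - 4·61 = 51 and qs = 5·61 - 209 = 96.
Quantity traded falls to 51. At q = 51 the demand price is (295 - 51)/4 = 61 and the supply price is (209 + 51)/5 = 52.
Deadweight loss = ½ · (61 - 52) · (71 - 51) = ½ · 9 · 20 = 90.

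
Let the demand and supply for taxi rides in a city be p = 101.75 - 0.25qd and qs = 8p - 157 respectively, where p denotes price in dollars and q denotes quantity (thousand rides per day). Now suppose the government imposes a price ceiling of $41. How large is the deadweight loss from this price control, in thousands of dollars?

Rearranging demand gives qd = 407 - 4p. Without the control the market clears where 407 - 4p = 8p - 157, i.e. p* = 47 and q* = 219.
The ceiling of 41 is below the equilibrium price 47, so it binds.
At p = 41: qd = 407 - 4·41 = 243 and qs = 8·41 - 157 = 171.
Quantity traded falls to 171. At q = 171 the demand price is (407 - 171)/4 = 59 and the supply price is (157 + 171)/8 = 41.
Deadweight loss = ½ · (59 - 41) · (219 - 171) = ½ · 18 · 48 = 432.

432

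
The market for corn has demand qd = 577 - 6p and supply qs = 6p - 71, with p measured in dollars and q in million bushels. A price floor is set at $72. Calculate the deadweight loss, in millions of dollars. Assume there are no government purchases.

1944

Equilibrium: 577 - 6p = 6p - 71, so 648 = 12p and p* = 54, q* = 253.
Because the floor (72) lies above the market-clearing price, it is binding.
At p = 72: qd = 577 - 6·72 = 145 and qs = 6·72 - 71 = 361.
Quantity traded falls to 145. At q = 145 the demand price is (577 - 145)/6 = 72 and the supply price is (71 + 145)/6 = 36.
Deadweight loss = ½ · (72 - 36) · (253 - 145) = ½ · 36 · 108 = 1944.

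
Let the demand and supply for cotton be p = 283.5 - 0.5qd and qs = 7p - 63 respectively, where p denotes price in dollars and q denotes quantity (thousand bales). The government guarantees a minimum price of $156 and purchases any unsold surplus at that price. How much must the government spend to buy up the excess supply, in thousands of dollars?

120744

Rearranging demand gives qd = 567 - 2p. In a free market, 567 - 2p = 7p - 63 gives the equilibrium p* = 70, q* = 427.
Because the floor (156) lies above the market-clearing price, it is binding.
At p = 156: qd = 567 - 2·156 = 255 and qs = 7·156 - 63 = 1029.
Surplus = qs - qd = 774.
Government expenditure = surplus × support price = 774 × 156 = 120744.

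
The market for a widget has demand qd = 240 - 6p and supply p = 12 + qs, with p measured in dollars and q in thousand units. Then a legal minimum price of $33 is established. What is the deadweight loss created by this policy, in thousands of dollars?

Rearranging supply gives qs = p - 12. In a free market, 240 - 6p = p - 12 gives the equilibrium p* = 36, q* = 24.
Since 33 is below p* = 36, the floor does not bind and the free-market outcome prevails.
Since the control does not bind, no trades are prevented and deadweight loss is zero.

0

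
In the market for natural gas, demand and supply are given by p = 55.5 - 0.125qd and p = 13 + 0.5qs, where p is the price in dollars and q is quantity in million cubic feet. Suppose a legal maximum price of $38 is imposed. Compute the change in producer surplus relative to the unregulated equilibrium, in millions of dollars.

Rearranging demand gives qd = 444 - 8p; rearranging supply gives qs = 2p - 26. Setting quantity demanded equal to quantity supplied, 444 - 8p = 2p - 26, gives p* = 47 and q* = 68.
Since 38 < 47, the ceiling is binding.
At p = 38: qd = 444 - 8·38 = 140 and qs = 2·38 - 26 = 50.
Producer surplus without the control is ½ · (47 - 13) · 68 = 1156.
With the ceiling, producers sell 50 units at 38, so PS = ½ · (38 - 13) · 50 = 625.
Change in producer surplus = 625 - 1156 = -531.

-531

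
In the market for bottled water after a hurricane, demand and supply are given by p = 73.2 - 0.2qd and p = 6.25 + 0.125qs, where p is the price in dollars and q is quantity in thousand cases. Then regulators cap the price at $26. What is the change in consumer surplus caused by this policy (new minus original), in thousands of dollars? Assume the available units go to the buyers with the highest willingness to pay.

Rearranging demand gives qd = 366 - 5p; rearranging supply gives qs = 8p - 50. Equilibrium: 366 - 5p = 8p - 50, so 416 = 13p and p* = 32, q* = 206.
Because the ceiling (26) lies below the market-clearing price, it is binding.
At p = 26: qd = 366 - 5·26 = 236 and qs = 8·26 - 50 = 158.
Consumer surplus without the control is ½ · (73.2 - 32) · 206 = 4243.6.
With the ceiling, 158 units are sold at 26 (assume they go to the highest-value buyers). The demand price at q = 158 is 41.6, so CS = ½ · [(73.2 - 26) + (41.6 - 26)] · 158 = 4961.2.
Change in consumer surplus = 4961.2 - 4243.6 = 717.6.

717.6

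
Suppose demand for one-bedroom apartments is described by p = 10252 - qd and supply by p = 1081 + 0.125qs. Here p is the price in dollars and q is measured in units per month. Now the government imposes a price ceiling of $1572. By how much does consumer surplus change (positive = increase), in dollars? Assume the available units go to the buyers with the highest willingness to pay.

-6847104

Rearranging demand gives qd = 10252 - p; rearranging supply gives qs = 8p - 8648. Equilibrium: 10252 - p = 8p - 8648, so 18900 = 9p and p* = 2100, q* = 8152.
Since 1572 < 2100, the ceiling is binding.
At p = 1572: qd = 10252 - 1572 = 8680 and qs = 8·1572 - 8648 = 3928.
Consumer surplus without the control is ½ · (10252 - 2100) · 8152 = 33227552.
With the ceiling, 3928 units are sold at 1572 (assume they go to the highest-value buyers). The demand price at q = 3928 is 6324, so CS = ½ · [(10252 - 1572) + (6324 - 1572)] · 3928 = 26380448.
Change in consumer surplus = 26380448 - 33227552 = -6847104.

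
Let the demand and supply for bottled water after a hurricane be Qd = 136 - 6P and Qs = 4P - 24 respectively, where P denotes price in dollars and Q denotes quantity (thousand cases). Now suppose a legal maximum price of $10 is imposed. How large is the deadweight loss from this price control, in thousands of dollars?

In a free market, 136 - 6P = 4P - 24 gives the equilibrium P* = 16, Q* = 40.
Since 10 < 16, the ceiling is binding.
At P = 10: Qd = 136 - 6·10 = 76 and Qs = 4·10 - 24 = 16.
Quantity traded falls to 16. At Q = 16 the demand price is (136 - 16)/6 = 20 and the supply price is (24 + 16)/4 = 10.
Deadweight loss = ½ · (20 - 10) · (40 - 16) = ½ · 10 · 24 = 120.

120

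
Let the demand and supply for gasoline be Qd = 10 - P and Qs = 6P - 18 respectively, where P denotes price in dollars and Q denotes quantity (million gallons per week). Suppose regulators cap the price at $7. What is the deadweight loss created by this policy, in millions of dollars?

0

Without the control the market clears where 10 - P = 6P - 18, i.e. P* = 4 and Q* = 6.
Since 7 is above P* = 4, the ceiling does not bind and the free-market outcome prevails.
Since the control does not bind, no trades are prevented and deadweight loss is zero.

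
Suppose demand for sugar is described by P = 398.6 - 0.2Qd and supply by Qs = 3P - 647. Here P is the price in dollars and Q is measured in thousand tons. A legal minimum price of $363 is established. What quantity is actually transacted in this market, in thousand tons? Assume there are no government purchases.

Rearranging demand gives Qd = 1993 - 5P. In a free market, 1993 - 5P = 3P - 647 gives the equilibrium P* = 330, Q* = 343.
Because the floor (363) lies above the market-clearing price, it is binding.
At P = 363: Qd = 1993 - 5·363 = 178 and Qs = 3·363 - 647 = 442.
The quantity actually transacted is the short side, demand: 178.

178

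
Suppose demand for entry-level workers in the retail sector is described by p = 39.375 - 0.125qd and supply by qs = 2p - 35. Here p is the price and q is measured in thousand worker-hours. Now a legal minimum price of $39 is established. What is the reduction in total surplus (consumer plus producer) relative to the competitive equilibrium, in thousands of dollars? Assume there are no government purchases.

320

Rearranging demand gives qd = 315 - 8p. Setting quantity demanded equal to quantity supplied, 315 - 8p = 2p - 35, gives p* = 35 and q* = 35.
The floor of 39 is above the equilibrium price 35, so it binds.
At p = 39: qd = 315 - 8·39 = 3 and qs = 2·39 - 35 = 43.
Quantity traded falls to 3. At q = 3 the demand price is (315 - 3)/8 = 39 and the supply price is (35 + 3)/2 = 19.
Deadweight loss = ½ · (39 - 19) · (35 - 3) = ½ · 20 · 32 = 320.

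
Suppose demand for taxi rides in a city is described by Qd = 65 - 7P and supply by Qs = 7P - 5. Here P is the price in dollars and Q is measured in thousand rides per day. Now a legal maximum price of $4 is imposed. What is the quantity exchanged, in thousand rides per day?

23

Setting quantity demanded equal to quantity supplied, 65 - 7P = 7P - 5, gives P* = 5 and Q* = 30.
Because the ceiling (4) lies below the market-clearing price, it is binding.
At P = 4: Qd = 65 - 7·4 = 37 and Qs = 7·4 - 5 = 23.
The quantity actually transacted is the short side, supply: 23.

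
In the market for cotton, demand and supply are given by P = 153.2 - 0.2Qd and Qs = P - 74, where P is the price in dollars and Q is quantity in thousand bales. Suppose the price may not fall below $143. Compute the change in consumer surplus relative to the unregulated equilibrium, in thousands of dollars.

Rearranging demand gives Qd = 766 - 5P. Setting quantity demanded equal to quantity supplied, 766 - 5P = P - 74, gives P* = 140 and Q* = 66.
The floor of 143 is above the equilibrium price 140, so it binds.
At P = 143: Qd = 766 - 5·143 = 51 and Qs = 143 - 74 = 69.
Consumer surplus without the control is ½ · (153.2 - 140) · 66 = 435.6.
With the floor, consumers buy 51 units at 143, so CS = ½ · (153.2 - 143) · 51 = 260.1.
Change in consumer surplus = 260.1 - 435.6 = -175.5.

-175.5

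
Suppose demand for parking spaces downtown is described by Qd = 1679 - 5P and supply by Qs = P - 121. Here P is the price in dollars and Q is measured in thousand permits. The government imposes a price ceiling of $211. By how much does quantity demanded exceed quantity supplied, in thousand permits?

534

In a free market, 1679 - 5P = P - 121 gives the equilibrium P* = 300, Q* = 179.
Because the ceiling (211) lies below the market-clearing price, it is binding.
At P = 211: Qd = 1679 - 5·211 = 624 and Qs = 211 - 121 = 90.
Shortage = Qd - Qs = 624 - 90 = 534.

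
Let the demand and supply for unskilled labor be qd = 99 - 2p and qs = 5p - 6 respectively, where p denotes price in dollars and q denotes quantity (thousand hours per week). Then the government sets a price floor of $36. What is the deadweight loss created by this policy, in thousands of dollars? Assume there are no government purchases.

617.4

Without the control the market clears where 99 - 2p = 5p - 6, i.e. p* = 15 and q* = 69.
The floor of 36 is above the equilibrium price 15, so it binds.
At p = 36: qd = 99 - 2·36 = 27 and qs = 5·36 - 6 = 174.
Quantity traded falls to 27. At q = 27 the demand price is (99 - 27)/2 = 36 and the supply price is (6 + 27)/5 = 6.6.
Deadweight loss = ½ · (36 - 6.6) · (69 - 27) = ½ · 29.4 · 42 = 617.4.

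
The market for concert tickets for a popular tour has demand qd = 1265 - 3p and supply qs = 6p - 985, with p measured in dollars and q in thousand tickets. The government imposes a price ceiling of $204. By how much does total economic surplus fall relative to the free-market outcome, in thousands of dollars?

19044

Without the control the market clears where 1265 - 3p = 6p - 985, i.e. p* = 250 and q* = 515.
Because the ceiling (204) lies below the market-clearing price, it is binding.
At p = 204: qd = 1265 - 3·204 = 653 and qs = 6·204 - 985 = 239.
Quantity traded falls to 239. At q = 239 the demand price is (1265 - 239)/3 = 342 and the supply price is (985 + 239)/6 = 204.
Deadweight loss = ½ · (342 - 204) · (515 - 239) = ½ · 138 · 276 = 19044.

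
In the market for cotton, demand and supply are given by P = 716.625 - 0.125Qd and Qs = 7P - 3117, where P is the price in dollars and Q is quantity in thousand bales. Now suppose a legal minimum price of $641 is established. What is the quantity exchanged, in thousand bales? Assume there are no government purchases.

605

Rearranging demand gives Qd = 5733 - 8P. Setting quantity demanded equal to quantity supplied, 5733 - 8P = 7P - 3117, gives P* = 590 and Q* = 1013.
Because the floor (641) lies above the market-clearing price, it is binding.
At P = 641: Qd = 5733 - 8·641 = 605 and Qs = 7·641 - 3117 = 1370.
The quantity actually transacted is the short side, demand: 605.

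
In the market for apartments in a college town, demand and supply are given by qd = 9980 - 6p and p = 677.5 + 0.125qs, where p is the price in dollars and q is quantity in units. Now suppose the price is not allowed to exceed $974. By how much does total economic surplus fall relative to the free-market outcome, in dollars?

Rearranging supply gives qs = 8p - 5420. Setting quantity demanded equal to quantity supplied, 9980 - 6p = 8p - 5420, gives p* = 1100 and q* = 3380.
The ceiling of 974 is below the equilibrium price 1100, so it binds.
At p = 974: qd = 9980 - 6·974 = 4136 and qs = 8·974 - 5420 = 2372.
Quantity traded falls to 2372. At q = 2372 the demand price is (9980 - 2372)/6 = 1268 and the supply price is (5420 + 2372)/8 = 974.
Deadweight loss = ½ · (1268 - 974) · (3380 - 2372) = ½ · 294 · 1008 = 148176.

148176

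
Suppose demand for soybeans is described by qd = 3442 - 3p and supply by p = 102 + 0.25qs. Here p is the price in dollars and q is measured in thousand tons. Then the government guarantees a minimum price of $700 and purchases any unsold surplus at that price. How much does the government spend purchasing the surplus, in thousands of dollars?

Rearranging supply gives qs = 4p - 408. Without the control the market clears where 3442 - 3p = 4p - 408, i.e. p* = 550 and q* = 1792.
Because the floor (700) lies above the market-clearing price, it is binding.
At p = 700: qd = 3442 - 3·700 = 1342 and qs = 4·700 - 408 = 2392.
Surplus = qs - qd = 1050.
Government expenditure = surplus × support price = 1050 × 700 = 735000.

735000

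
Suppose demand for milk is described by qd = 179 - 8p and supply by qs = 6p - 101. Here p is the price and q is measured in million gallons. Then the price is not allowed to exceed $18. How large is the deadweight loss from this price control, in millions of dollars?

Equilibrium: 179 - 8p = 6p - 101, so 280 = 14p and p* = 20, q* = 19.
Because the ceiling (18) lies below the market-clearing price, it is binding.
At p = 18: qd = 179 - 8·18 = 35 and qs = 6·18 - 101 = 7.
Quantity traded falls to 7. At q = 7 the demand price is (179 - 7)/8 = 21.5 and the supply price is (101 + 7)/6 = 18.
Deadweight loss = ½ · (21.5 - 18) · (19 - 7) = ½ · 3.5 · 12 = 21.

21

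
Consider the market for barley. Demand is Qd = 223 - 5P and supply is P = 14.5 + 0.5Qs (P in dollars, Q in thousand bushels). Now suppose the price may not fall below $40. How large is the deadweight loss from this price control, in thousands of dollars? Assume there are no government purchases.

140

Rearranging supply gives Qs = 2P - 29. In a free market, 223 - 5P = 2P - 29 gives the equilibrium P* = 36, Q* = 43.
Because the floor (40) lies above the market-clearing price, it is binding.
At P = 40: Qd = 223 - 5·40 = 23 and Qs = 2·40 - 29 = 51.
Quantity traded falls to 23. At Q = 23 the demand price is (223 - 23)/5 = 40 and the supply price is (29 + 23)/2 = 26.
Deadweight loss = ½ · (40 - 26) · (43 - 23) = ½ · 14 · 20 = 140.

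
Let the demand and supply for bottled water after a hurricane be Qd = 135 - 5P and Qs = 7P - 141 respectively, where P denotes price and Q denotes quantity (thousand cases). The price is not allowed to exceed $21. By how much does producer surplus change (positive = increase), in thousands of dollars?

Without the control the market clears where 135 - 5P = 7P - 141, i.e. P* = 23 and Q* = 20.
Because the ceiling (21) lies below the market-clearing price, it is binding.
At P = 21: Qd = 135 - 5·21 = 30 and Qs = 7·21 - 141 = 6.
Producer surplus without the control is ½ · (23 - 141/7) · 20 = 200/7.
With the ceiling, producers sell 6 units at 21, so PS = ½ · (21 - 141/7) · 6 = 18/7.
Change in producer surplus = 18/7 - 200/7 = -26.

-26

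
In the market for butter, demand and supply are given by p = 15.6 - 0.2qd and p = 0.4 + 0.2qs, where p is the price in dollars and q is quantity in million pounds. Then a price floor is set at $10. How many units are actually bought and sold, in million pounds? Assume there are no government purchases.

28

Rearranging demand gives qd = 78 - 5p; rearranging supply gives qs = 5p - 2. Without the control the market clears where 78 - 5p = 5p - 2, i.e. p* = 8 and q* = 38.
Since 10 > 8, the floor is binding.
At p = 10: qd = 78 - 5·10 = 28 and qs = 5·10 - 2 = 48.
The quantity actually transacted is the short side, demand: 28.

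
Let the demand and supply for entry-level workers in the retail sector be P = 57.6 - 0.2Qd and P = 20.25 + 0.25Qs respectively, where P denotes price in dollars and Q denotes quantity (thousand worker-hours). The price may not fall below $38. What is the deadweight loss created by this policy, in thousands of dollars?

0

Rearranging demand gives Qd = 288 - 5P; rearranging supply gives Qs = 4P - 81. Setting quantity demanded equal to quantity supplied, 288 - 5P = 4P - 81, gives P* = 41 and Q* = 83.
Since 38 is below P* = 41, the floor does not bind and the free-market outcome prevails.
Since the control does not bind, no trades are prevented and deadweight loss is zero.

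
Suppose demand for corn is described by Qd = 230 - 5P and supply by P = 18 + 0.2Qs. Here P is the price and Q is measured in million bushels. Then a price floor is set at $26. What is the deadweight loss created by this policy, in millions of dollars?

Rearranging supply gives Qs = 5P - 90. Equilibrium: 230 - 5P = 5P - 90, so 320 = 10P and P* = 32, Q* = 70.
Since 26 is below P* = 32, the floor does not bind and the free-market outcome prevails.
Since the control does not bind, no trades are prevented and deadweight loss is zero.

0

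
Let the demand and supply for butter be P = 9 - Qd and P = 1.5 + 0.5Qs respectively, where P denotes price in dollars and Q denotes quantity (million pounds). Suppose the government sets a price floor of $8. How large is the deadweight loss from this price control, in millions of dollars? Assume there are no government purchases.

Rearranging demand gives Qd = 9 - P; rearranging supply gives Qs = 2P - 3. Equilibrium: 9 - P = 2P - 3, so 12 = 3P and P* = 4, Q* = 5.
Because the floor (8) lies above the market-clearing price, it is binding.
At P = 8: Qd = 9 - 8 = 1 and Qs = 2·8 - 3 = 13.
Quantity traded falls to 1. At Q = 1 the demand price is 9 - 1 = 8 and the supply price is (3 + 1)/2 = 2.
Deadweight loss = ½ · (8 - 2) · (5 - 1) = ½ · 6 · 4 = 12.

12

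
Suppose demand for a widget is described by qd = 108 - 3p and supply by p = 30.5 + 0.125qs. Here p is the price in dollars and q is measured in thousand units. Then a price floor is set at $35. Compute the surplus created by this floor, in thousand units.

33

Rearranging supply gives qs = 8p - 244. In a free market, 108 - 3p = 8p - 244 gives the equilibrium p* = 32, q* = 12.
The floor of 35 is above the equilibrium price 32, so it binds.
At p = 35: qd = 108 - 3·35 = 3 and qs = 8·35 - 244 = 36.
Surplus = qs - qd = 36 - 3 = 33.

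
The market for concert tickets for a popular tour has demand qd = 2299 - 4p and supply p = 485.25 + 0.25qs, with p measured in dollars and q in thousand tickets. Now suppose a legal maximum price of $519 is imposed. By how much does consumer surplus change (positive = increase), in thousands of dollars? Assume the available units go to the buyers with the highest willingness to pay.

1243

Rearranging supply gives qs = 4p - 1941. Without the control the market clears where 2299 - 4p = 4p - 1941, i.e. p* = 530 and q* = 179.
The ceiling of 519 is below the equilibrium price 530, so it binds.
At p = 519: qd = 2299 - 4·519 = 223 and qs = 4·519 - 1941 = 135.
Consumer surplus without the control is ½ · (574.75 - 530) · 179 = 4005.125.
With the ceiling, 135 units are sold at 519 (assume they go to the highest-value buyers). The demand price at q = 135 is 541, so CS = ½ · [(574.75 - 519) + (541 - 519)] · 135 = 5248.125.
Change in consumer surplus = 5248.125 - 4005.125 = 1243.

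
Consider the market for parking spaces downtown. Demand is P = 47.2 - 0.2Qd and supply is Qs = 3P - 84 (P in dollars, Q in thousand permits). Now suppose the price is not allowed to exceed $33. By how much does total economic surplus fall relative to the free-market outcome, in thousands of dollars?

Rearranging demand gives Qd = 236 - 5P. Equilibrium: 236 - 5P = 3P - 84, so 320 = 8P and P* = 40, Q* = 36.
Because the ceiling (33) lies below the market-clearing price, it is binding.
At P = 33: Qd = 236 - 5·33 = 71 and Qs = 3·33 - 84 = 15.
Quantity traded falls to 15. At Q = 15 the demand price is (236 - 15)/5 = 44.2 and the supply price is (84 + 15)/3 = 33.
Deadweight loss = ½ · (44.2 - 33) · (36 - 15) = ½ · 11.2 · 21 = 117.6.

117.6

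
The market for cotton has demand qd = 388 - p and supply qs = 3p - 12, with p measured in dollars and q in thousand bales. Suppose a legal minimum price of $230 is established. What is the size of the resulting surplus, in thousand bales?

Equilibrium: 388 - p = 3p - 12, so 400 = 4p and p* = 100, q* = 288.
The floor of 230 is above the equilibrium price 100, so it binds.
At p = 230: qd = 388 - 230 = 158 and qs = 3·230 - 12 = 678.
Surplus = qs - qd = 678 - 158 = 520.

520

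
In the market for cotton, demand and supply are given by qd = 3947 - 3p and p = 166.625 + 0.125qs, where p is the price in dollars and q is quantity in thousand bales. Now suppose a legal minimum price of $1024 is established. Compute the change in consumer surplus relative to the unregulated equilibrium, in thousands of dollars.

Rearranging supply gives qs = 8p - 1333. Setting quantity demanded equal to quantity supplied, 3947 - 3p = 8p - 1333, gives p* = 480 and q* = 2507.
Because the floor (1024) lies above the market-clearing price, it is binding.
At p = 1024: qd = 3947 - 3·1024 = 875 and qs = 8·1024 - 1333 = 6859.
Consumer surplus without the control is ½ · (3947/3 - 480) · 2507 = 6285049/6.
With the floor, consumers buy 875 units at 1024, so CS = ½ · (3947/3 - 1024) · 875 = 765625/6.
Change in consumer surplus = 765625/6 - 6285049/6 = -919904.

-919904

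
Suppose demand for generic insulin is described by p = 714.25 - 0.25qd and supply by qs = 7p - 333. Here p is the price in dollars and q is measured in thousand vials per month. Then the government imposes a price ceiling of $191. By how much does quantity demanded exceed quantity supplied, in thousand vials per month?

Rearranging demand gives qd = 2857 - 4p. Setting quantity demanded equal to quantity supplied, 2857 - 4p = 7p - 333, gives p* = 290 and q* = 1697.
Because the ceiling (191) lies below the market-clearing price, it is binding.
At p = 191: qd = 2857 - 4·191 = 2093 and qs = 7·191 - 333 = 1004.
Shortage = qd - qs = 2093 - 1004 = 1089.

1089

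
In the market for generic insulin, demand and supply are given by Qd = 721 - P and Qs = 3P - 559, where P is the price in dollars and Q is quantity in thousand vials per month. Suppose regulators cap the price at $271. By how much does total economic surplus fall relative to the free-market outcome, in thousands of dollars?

Without the control the market clears where 721 - P = 3P - 559, i.e. P* = 320 and Q* = 401.
Because the ceiling (271) lies below the market-clearing price, it is binding.
At P = 271: Qd = 721 - 271 = 450 and Qs = 3·271 - 559 = 254.
Quantity traded falls to 254. At Q = 254 the demand price is 721 - 254 = 467 and the supply price is (559 + 254)/3 = 271.
Deadweight loss = ½ · (467 - 271) · (401 - 254) = ½ · 196 · 147 = 14406.

14406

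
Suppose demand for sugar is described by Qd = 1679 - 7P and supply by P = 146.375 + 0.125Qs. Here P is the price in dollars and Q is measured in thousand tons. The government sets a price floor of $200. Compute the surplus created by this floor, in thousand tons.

150

Rearranging supply gives Qs = 8P - 1171. Without the control the market clears where 1679 - 7P = 8P - 1171, i.e. P* = 190 and Q* = 349.
Since 200 > 190, the floor is binding.
At P = 200: Qd = 1679 - 7·200 = 279 and Qs = 8·200 - 1171 = 429.
Surplus = Qs - Qd = 429 - 279 = 150.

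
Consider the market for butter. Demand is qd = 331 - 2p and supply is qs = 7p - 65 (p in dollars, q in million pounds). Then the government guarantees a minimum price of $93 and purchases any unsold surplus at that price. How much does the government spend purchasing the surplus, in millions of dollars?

Equilibrium: 331 - 2p = 7p - 65, so 396 = 9p and p* = 44, q* = 243.
The floor of 93 is above the equilibrium price 44, so it binds.
At p = 93: qd = 331 - 2·93 = 145 and qs = 7·93 - 65 = 586.
Surplus = qs - qd = 441.
Government expenditure = surplus × support price = 441 × 93 = 41013.

41013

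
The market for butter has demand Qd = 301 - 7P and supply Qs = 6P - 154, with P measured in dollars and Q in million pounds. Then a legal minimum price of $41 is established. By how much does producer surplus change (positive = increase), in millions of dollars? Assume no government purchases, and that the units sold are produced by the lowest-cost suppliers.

-63

Without the control the market clears where 301 - 7P = 6P - 154, i.e. P* = 35 and Q* = 56.
Because the floor (41) lies above the market-clearing price, it is binding.
At P = 41: Qd = 301 - 7·41 = 14 and Qs = 6·41 - 154 = 92.
Producer surplus without the control is ½ · (35 - 77/3) · 56 = 784/3.
With the floor, 14 units are sold at 41. The supply price at Q = 14 is 28, so PS = ½ · [(41 - 77/3) + (41 - 28)] · 14 = 595/3.
Change in producer surplus = 595/3 - 784/3 = -63.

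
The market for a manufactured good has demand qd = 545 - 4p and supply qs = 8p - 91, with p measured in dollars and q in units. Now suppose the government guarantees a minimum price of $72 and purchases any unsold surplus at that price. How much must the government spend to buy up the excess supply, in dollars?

Setting quantity demanded equal to quantity supplied, 545 - 4p = 8p - 91, gives p* = 53 and q* = 333.
Because the floor (72) lies above the market-clearing price, it is binding.
At p = 72: qd = 545 - 4·72 = 257 and qs = 8·72 - 91 = 485.
Surplus = qs - qd = 228.
Government expenditure = surplus × support price = 228 × 72 = 16416.

16416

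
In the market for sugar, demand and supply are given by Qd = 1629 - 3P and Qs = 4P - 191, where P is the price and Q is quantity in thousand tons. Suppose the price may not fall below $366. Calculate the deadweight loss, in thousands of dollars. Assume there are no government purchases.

29494.5

In a free market, 1629 - 3P = 4P - 191 gives the equilibrium P* = 260, Q* = 849.
Since 366 > 260, the floor is binding.
At P = 366: Qd = 1629 - 3·366 = 531 and Qs = 4·366 - 191 = 1273.
Quantity traded falls to 531. At Q = 531 the demand price is (1629 - 531)/3 = 366 and the supply price is (191 + 531)/4 = 180.5.
Deadweight loss = ½ · (366 - 180.5) · (849 - 531) = ½ · 185.5 · 318 = 29494.5.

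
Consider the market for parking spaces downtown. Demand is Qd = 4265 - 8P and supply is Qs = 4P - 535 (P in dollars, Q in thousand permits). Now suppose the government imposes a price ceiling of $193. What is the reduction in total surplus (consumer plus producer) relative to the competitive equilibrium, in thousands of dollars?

128547

Setting quantity demanded equal to quantity supplied, 4265 - 8P = 4P - 535, gives P* = 400 and Q* = 1065.
Because the ceiling (193) lies below the market-clearing price, it is binding.
At P = 193: Qd = 4265 - 8·193 = 2721 and Qs = 4·193 - 535 = 237.
Quantity traded falls to 237. At Q = 237 the demand price is (4265 - 237)/8 = 503.5 and the supply price is (535 + 237)/4 = 193.
Deadweight loss = ½ · (503.5 - 193) · (1065 - 237) = ½ · 310.5 · 828 = 128547.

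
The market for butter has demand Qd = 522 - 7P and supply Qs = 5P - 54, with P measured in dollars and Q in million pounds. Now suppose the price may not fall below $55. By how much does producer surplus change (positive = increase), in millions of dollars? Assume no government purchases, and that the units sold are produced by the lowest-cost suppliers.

In a free market, 522 - 7P = 5P - 54 gives the equilibrium P* = 48, Q* = 186.
The floor of 55 is above the equilibrium price 48, so it binds.
At P = 55: Qd = 522 - 7·55 = 137 and Qs = 5·55 - 54 = 221.
Producer surplus without the control is ½ · (48 - 10.8) · 186 = 3459.6.
With the floor, 137 units are sold at 55. The supply price at Q = 137 is 38.2, so PS = ½ · [(55 - 10.8) + (55 - 38.2)] · 137 = 4178.5.
Change in producer surplus = 4178.5 - 3459.6 = 718.9.

718.9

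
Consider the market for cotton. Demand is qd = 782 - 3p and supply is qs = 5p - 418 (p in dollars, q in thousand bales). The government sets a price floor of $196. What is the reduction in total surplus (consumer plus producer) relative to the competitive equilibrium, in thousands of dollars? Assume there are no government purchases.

5078.4

Equilibrium: 782 - 3p = 5p - 418, so 1200 = 8p and p* = 150, q* = 332.
Because the floor (196) lies above the market-clearing price, it is binding.
At p = 196: qd = 782 - 3·196 = 194 and qs = 5·196 - 418 = 562.
Quantity traded falls to 194. At q = 194 the demand price is (782 - 194)/3 = 196 and the supply price is (418 + 194)/5 = 122.4.
Deadweight loss = ½ · (196 - 122.4) · (332 - 194) = ½ · 73.6 · 138 = 5078.4.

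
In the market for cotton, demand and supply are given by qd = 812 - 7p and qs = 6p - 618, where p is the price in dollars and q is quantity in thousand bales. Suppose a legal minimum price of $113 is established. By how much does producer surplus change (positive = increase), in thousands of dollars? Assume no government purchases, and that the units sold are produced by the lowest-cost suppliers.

Equilibrium: 812 - 7p = 6p - 618, so 1430 = 13p and p* = 110, q* = 42.
Since 113 > 110, the floor is binding.
At p = 113: qd = 812 - 7·113 = 21 and qs = 6·113 - 618 = 60.
Producer surplus without the control is ½ · (110 - 103) · 42 = 147.
With the floor, 21 units are sold at 113. The supply price at q = 21 is 106.5, so PS = ½ · [(113 - 103) + (113 - 106.5)] · 21 = 173.25.
Change in producer surplus = 173.25 - 147 = 26.25.

26.25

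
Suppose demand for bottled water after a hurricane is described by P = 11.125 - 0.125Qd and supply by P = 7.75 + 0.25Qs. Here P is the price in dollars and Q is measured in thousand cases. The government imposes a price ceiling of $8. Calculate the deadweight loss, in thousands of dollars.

Rearranging demand gives Qd = 89 - 8P; rearranging supply gives Qs = 4P - 31. Without the control the market clears where 89 - 8P = 4P - 31, i.e. P* = 10 and Q* = 9.
Since 8 < 10, the ceiling is binding.
At P = 8: Qd = 89 - 8·8 = 25 and Qs = 4·8 - 31 = 1.
Quantity traded falls to 1. At Q = 1 the demand price is (89 - 1)/8 = 11 and the supply price is (31 + 1)/4 = 8.
Deadweight loss = ½ · (11 - 8) · (9 - 1) = ½ · 3 · 8 = 12.

12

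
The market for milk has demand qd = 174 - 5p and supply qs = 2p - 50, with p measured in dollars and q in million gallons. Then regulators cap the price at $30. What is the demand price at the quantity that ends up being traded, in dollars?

32.8

Without the control the market clears where 174 - 5p = 2p - 50, i.e. p* = 32 and q* = 14.
Because the ceiling (30) lies below the market-clearing price, it is binding.
At p = 30: qd = 174 - 5·30 = 24 and qs = 2·30 - 50 = 10.
Only 10 units reach the market. On the demand curve, the marginal buyer's willingness to pay at q = 10 is (174 - 10)/5 = 32.8.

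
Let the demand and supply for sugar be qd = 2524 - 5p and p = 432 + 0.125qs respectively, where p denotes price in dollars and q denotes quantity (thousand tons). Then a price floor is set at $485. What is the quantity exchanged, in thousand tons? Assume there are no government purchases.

Rearranging supply gives qs = 8p - 3456. Setting quantity demanded equal to quantity supplied, 2524 - 5p = 8p - 3456, gives p* = 460 and q* = 224.
Because the floor (485) lies above the market-clearing price, it is binding.
At p = 485: qd = 2524 - 5·485 = 99 and qs = 8·485 - 3456 = 424.
The quantity actually transacted is the short side, demand: 99.

99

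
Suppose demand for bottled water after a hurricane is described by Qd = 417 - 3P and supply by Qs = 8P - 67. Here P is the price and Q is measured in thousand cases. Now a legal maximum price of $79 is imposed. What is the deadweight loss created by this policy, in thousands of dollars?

In a free market, 417 - 3P = 8P - 67 gives the equilibrium P* = 44, Q* = 285.
The ceiling of 79 is above the equilibrium price 44, so it is not binding; the market clears at P* = 44, Q* = 285.
Since the control does not bind, no trades are prevented and deadweight loss is zero.

0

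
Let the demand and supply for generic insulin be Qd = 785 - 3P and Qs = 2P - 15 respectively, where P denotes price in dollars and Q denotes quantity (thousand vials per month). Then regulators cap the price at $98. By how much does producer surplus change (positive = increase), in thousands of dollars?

-15066

Setting quantity demanded equal to quantity supplied, 785 - 3P = 2P - 15, gives P* = 160 and Q* = 305.
Because the ceiling (98) lies below the market-clearing price, it is binding.
At P = 98: Qd = 785 - 3·98 = 491 and Qs = 2·98 - 15 = 181.
Producer surplus without the control is ½ · (160 - 7.5) · 305 = 23256.25.
With the ceiling, producers sell 181 units at 98, so PS = ½ · (98 - 7.5) · 181 = 8190.25.
Change in producer surplus = 8190.25 - 23256.25 = -15066.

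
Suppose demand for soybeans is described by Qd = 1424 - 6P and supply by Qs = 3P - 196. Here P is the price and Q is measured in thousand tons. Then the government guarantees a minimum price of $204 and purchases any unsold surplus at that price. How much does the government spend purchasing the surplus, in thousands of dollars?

Setting quantity demanded equal to quantity supplied, 1424 - 6P = 3P - 196, gives P* = 180 and Q* = 344.
Because the floor (204) lies above the market-clearing price, it is binding.
At P = 204: Qd = 1424 - 6·204 = 200 and Qs = 3·204 - 196 = 416.
Surplus = Qs - Qd = 216.
Government expenditure = surplus × support price = 216 × 204 = 44064.

44064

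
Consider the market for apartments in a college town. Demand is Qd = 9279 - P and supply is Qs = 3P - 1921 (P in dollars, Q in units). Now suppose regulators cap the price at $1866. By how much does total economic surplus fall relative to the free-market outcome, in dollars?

Without the control the market clears where 9279 - P = 3P - 1921, i.e. P* = 2800 and Q* = 6479.
Since 1866 < 2800, the ceiling is binding.
At P = 1866: Qd = 9279 - 1866 = 7413 and Qs = 3·1866 - 1921 = 3677.
Quantity traded falls to 3677. At Q = 3677 the demand price is 9279 - 3677 = 5602 and the supply price is (1921 + 3677)/3 = 1866.
Deadweight loss = ½ · (5602 - 1866) · (6479 - 3677) = ½ · 3736 · 2802 = 5234136.

5234136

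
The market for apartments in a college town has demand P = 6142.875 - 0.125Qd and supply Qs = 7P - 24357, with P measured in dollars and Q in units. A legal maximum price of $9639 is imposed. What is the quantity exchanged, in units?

Rearranging demand gives Qd = 49143 - 8P. Without the control the market clears where 49143 - 8P = 7P - 24357, i.e. P* = 4900 and Q* = 9943.
The ceiling of 9639 is above the equilibrium price 4900, so it is not binding; the market clears at P* = 4900, Q* = 9943.

9943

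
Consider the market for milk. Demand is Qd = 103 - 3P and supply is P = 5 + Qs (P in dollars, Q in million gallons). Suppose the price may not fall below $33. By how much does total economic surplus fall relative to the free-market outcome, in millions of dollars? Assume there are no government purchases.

Rearranging supply gives Qs = P - 5. Without the control the market clears where 103 - 3P = P - 5, i.e. P* = 27 and Q* = 22.
Because the floor (33) lies above the market-clearing price, it is binding.
At P = 33: Qd = 103 - 3·33 = 4 and Qs = 33 - 5 = 28.
Quantity traded falls to 4. At Q = 4 the demand price is (103 - 4)/3 = 33 and the supply price is 5 + 4 = 9.
Deadweight loss = ½ · (33 - 9) · (22 - 4) = ½ · 24 · 18 = 216.

216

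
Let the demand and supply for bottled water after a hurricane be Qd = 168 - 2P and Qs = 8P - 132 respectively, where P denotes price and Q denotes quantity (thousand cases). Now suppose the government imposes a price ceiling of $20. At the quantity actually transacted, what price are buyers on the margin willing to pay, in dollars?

70

Without the control the market clears where 168 - 2P = 8P - 132, i.e. P* = 30 and Q* = 108.
Since 20 < 30, the ceiling is binding.
At P = 20: Qd = 168 - 2·20 = 128 and Qs = 8·20 - 132 = 28.
Only 28 units reach the market. On the demand curve, the marginal buyer's willingness to pay at Q = 28 is (168 - 28)/2 = 70.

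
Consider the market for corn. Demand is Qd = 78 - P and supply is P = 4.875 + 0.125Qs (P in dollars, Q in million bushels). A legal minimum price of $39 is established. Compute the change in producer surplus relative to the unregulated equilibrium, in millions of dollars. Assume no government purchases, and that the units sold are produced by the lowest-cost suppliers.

971.75

Rearranging supply gives Qs = 8P - 39. Setting quantity demanded equal to quantity supplied, 78 - P = 8P - 39, gives P* = 13 and Q* = 65.
Because the floor (39) lies above the market-clearing price, it is binding.
At P = 39: Qd = 78 - 39 = 39 and Qs = 8·39 - 39 = 273.
Producer surplus without the control is ½ · (13 - 4.875) · 65 = 264.0625.
With the floor, 39 units are sold at 39. The supply price at Q = 39 is 9.75, so PS = ½ · [(39 - 4.875) + (39 - 9.75)] · 39 = 1235.8125.
Change in producer surplus = 1235.8125 - 264.0625 = 971.75.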